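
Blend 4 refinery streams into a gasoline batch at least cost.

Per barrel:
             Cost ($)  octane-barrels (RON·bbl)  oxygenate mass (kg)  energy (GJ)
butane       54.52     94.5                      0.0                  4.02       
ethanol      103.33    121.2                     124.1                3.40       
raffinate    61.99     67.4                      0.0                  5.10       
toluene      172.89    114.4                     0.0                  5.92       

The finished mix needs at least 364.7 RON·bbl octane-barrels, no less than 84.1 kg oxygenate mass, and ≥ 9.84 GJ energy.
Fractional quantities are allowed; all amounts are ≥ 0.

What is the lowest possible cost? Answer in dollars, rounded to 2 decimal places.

Treat it as an LP. Let x1 = barrels of butane, x2 = barrels of ethanol, x3 = barrels of raffinate, x4 = barrels of toluene.
Minimize 54.52x1 + 103.33x2 + 61.99x3 + 172.89x4 s.t.:
  94.5x1 + 121.2x2 + 67.4x3 + 114.4x4 ≥ 364.7   (octane-barrels)
  124.1x2 ≥ 84.1   (oxygenate mass)
  4.02x1 + 3.4x2 + 5.1x3 + 5.92x4 ≥ 9.84   (energy)
  x1, x2, x3, x4 ≥ 0.
The cheapest feasible vertex uses only butane, ethanol; raffinate, toluene are not used. The octane-barrels and oxygenate mass requirements are met with equality.
So butane = 2.99011 barrels, ethanol = 0.677679 barrels.
Hence cost = 54.52·2.99011 + 103.33·0.677679 = $233.0454.

$233.05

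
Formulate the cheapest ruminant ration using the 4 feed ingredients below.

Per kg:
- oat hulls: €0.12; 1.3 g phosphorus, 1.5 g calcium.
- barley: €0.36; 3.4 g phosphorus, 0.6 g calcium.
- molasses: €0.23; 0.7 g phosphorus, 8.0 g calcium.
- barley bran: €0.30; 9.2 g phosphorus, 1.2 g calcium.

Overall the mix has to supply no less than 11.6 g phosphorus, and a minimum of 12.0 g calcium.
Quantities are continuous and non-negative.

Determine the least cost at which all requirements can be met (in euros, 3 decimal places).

Let x1 = kg of oat hulls, x2 = kg of barley, x3 = kg of molasses, x4 = kg of barley bran.
Minimize 0.12x1 + 0.36x2 + 0.23x3 + 0.3x4 with:
  1.3x1 + 3.4x2 + 0.7x3 + 9.2x4 ≥ 11.6   (phosphorus)
  1.5x1 + 0.6x2 + 8x3 + 1.2x4 ≥ 12   (calcium)
  x1, x2, x3, x4 ≥ 0.
The cheapest feasible vertex uses only molasses, barley bran; oat hulls, barley are not used. Binding constraints: phosphorus and calcium.
Solving gives x3 = 1.326, x4 = 1.16.
Hence cost = 0.23·1.326 + 0.3·1.16 = €0.65298.

€0.653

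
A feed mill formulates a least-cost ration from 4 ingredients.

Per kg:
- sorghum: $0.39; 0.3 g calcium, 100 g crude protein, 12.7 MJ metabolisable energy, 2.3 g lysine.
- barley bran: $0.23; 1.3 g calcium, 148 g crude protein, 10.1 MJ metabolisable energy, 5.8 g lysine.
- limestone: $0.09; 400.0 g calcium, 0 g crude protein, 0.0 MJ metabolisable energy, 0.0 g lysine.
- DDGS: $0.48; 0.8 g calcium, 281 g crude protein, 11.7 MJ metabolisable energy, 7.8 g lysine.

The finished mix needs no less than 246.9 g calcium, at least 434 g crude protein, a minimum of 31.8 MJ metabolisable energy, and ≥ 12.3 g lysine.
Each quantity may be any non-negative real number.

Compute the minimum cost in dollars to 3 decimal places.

$0.779

Treat it as an LP. Let x1 = kg of sorghum, x2 = kg of barley bran, x3 = kg of limestone, x4 = kg of DDGS.
Minimize 0.39x1 + 0.23x2 + 0.09x3 + 0.48x4 with:
  0.3x1 + 1.3x2 + 400x3 + 0.8x4 ≥ 246.9   (calcium)
  100x1 + 148x2 + 281x4 ≥ 434   (crude protein)
  12.7x1 + 10.1x2 + 11.7x4 ≥ 31.8   (metabolisable energy)
  2.3x1 + 5.8x2 + 7.8x4 ≥ 12.3   (lysine)
  x1, x2, x3, x4 ≥ 0.
The optimal basis is {barley bran, limestone}; sorghum, DDGS drop out. The calcium and metabolisable energy requirements are met with equality.
So barley bran = 3.149 kg, limestone = 0.607 kg.
Total cost: 0.23·3.149 + 0.09·0.607 = 0.77890.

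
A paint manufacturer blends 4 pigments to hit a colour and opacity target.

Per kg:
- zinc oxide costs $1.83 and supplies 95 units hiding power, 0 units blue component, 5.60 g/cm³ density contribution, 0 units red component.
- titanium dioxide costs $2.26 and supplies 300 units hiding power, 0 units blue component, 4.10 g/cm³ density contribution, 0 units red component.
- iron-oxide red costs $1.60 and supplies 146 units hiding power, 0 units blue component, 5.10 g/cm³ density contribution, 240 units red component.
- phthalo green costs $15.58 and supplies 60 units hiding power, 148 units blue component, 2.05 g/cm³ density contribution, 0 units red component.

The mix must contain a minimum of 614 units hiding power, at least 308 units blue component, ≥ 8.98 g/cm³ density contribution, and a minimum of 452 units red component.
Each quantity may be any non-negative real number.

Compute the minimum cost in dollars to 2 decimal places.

This is a linear program. Let x1 = kg of zinc oxide, x2 = kg of titanium dioxide, x3 = kg of iron-oxide red, x4 = kg of phthalo green.
Minimize 1.83x1 + 2.26x2 + 1.6x3 + 15.58x4 with:
  95x1 + 300x2 + 146x3 + 60x4 ≥ 614   (hiding power)
  148x4 ≥ 308   (blue component)
  5.6x1 + 4.1x2 + 5.1x3 + 2.05x4 ≥ 8.98   (density contribution)
  240x3 ≥ 452   (red component)
  x1, x2, x3, x4 ≥ 0.
At the optimum only titanium dioxide, iron-oxide red, phthalo green are positive (zinc oxide = 0). There the hiding power, blue component, red component constraints are tight.
That vertex is x2 = 0.7139, x3 = 1.883, x4 = 2.081.
Cost = 2.26·0.7139 + 1.6·1.883 + 15.58·2.081 = 37.0482.

$37.05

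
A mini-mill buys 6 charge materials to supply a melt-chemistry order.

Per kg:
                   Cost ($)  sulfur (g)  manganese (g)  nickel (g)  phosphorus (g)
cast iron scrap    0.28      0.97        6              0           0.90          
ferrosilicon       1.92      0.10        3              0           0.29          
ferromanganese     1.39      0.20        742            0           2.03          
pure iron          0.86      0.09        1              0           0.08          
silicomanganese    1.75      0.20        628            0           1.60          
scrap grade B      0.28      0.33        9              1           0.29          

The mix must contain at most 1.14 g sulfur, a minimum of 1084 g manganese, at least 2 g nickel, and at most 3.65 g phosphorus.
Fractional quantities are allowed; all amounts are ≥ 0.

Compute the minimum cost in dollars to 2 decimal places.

Let x1 = kg of cast iron scrap, x2 = kg of ferrosilicon, x3 = kg of ferromanganese, x4 = kg of pure iron, x5 = kg of silicomanganese, x6 = kg of scrap grade B.
min 0.28x1 + 1.92x2 + 1.39x3 + 0.86x4 + 1.75x5 + 0.28x6 s.t.:
  0.97x1 + 0.1x2 + 0.2x3 + 0.09x4 + 0.2x5 + 0.33x6 ≤ 1.14   (sulfur)
  6x1 + 3x2 + 742x3 + 1x4 + 628x5 + 9x6 ≥ 1084   (manganese)
  1x6 ≥ 2   (nickel)
  0.9x1 + 0.29x2 + 2.03x3 + 0.08x4 + 1.6x5 + 0.29x6 ≤ 3.65   (phosphorus)
  x1, x2, x3, x4, x5, x6 ≥ 0.
At the optimum only ferromanganese, scrap grade B are positive (cast iron scrap, ferrosilicon, pure iron, silicomanganese = 0). Binding constraints: manganese and nickel.
Optimal quantities: ferromanganese = 1.437 kg, scrap grade B = 2 kg.
Hence cost = 1.39·1.437 + 0.28·2 = $2.5574.

$2.56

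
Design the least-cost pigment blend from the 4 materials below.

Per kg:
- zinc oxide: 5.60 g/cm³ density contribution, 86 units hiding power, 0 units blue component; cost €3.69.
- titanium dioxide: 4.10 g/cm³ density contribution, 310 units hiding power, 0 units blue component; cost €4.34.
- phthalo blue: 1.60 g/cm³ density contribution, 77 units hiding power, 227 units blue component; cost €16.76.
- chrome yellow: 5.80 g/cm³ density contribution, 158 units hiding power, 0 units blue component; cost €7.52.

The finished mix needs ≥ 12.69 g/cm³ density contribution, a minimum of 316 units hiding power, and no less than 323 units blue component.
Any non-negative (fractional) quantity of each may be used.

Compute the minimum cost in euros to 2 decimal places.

€31.02

Let x1 = kg of zinc oxide, x2 = kg of titanium dioxide, x3 = kg of phthalo blue, x4 = kg of chrome yellow.
Minimize 3.69x1 + 4.34x2 + 16.76x3 + 7.52x4 s.t.:
  5.6x1 + 4.1x2 + 1.6x3 + 5.8x4 ≥ 12.69   (density contribution)
  86x1 + 310x2 + 77x3 + 158x4 ≥ 316   (hiding power)
  227x3 ≥ 323   (blue component)
  x1, x2, x3, x4 ≥ 0.
The cheapest feasible vertex uses only zinc oxide, titanium dioxide, phthalo blue; chrome yellow is not used. Binding constraints: density contribution, hiding power, blue component.
That vertex is x1 = 1.722, x2 = 0.1883, x3 = 1.423.
Hence cost = 3.69·1.722 + 4.34·0.1883 + 16.76·1.423 = €31.0209.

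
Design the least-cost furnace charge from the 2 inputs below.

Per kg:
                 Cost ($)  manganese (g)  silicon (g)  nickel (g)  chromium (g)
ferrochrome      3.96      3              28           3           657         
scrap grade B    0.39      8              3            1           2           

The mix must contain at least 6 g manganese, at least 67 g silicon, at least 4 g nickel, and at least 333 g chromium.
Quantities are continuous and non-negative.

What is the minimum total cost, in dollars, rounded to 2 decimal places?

Let x1 = kg of ferrochrome, x2 = kg of scrap grade B.
Minimise 3.96x1 + 0.39x2 with:
  3x1 + 8x2 ≥ 6   (manganese)
  28x1 + 3x2 ≥ 67   (silicon)
  3x1 + 1x2 ≥ 4   (nickel)
  657x1 + 2x2 ≥ 333   (chromium)
  x1, x2 ≥ 0.
Both inputs are positive at the optimum. The silicon and chromium requirements are met with equality.
That vertex is x1 = 0.4517, x2 = 18.117.
Hence cost = 3.96·0.4517 + 0.39·18.117 = $8.8544.

$8.85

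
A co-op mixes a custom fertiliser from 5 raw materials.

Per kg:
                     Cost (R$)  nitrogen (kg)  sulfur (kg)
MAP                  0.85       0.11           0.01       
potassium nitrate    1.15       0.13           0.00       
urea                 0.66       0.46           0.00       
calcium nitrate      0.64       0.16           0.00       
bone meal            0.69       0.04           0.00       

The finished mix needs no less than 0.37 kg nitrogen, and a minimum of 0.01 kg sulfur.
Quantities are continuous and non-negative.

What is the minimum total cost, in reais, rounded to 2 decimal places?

R$1.22

This is a linear program. Let x1 = kg of MAP, x2 = kg of potassium nitrate, x3 = kg of urea, x4 = kg of calcium nitrate, x5 = kg of bone meal.
Minimize 0.85x1 + 1.15x2 + 0.66x3 + 0.64x4 + 0.69x5 s.t.:
  0.11x1 + 0.13x2 + 0.46x3 + 0.16x4 + 0.04x5 ≥ 0.37   (nitrogen)
  0.01x1 ≥ 0.01   (sulfur)
  x1, x2, x3, x4, x5 ≥ 0.
The minimum-cost mix takes nothing from potassium nitrate, calcium nitrate, bone meal — only MAP, urea. Binding constraints: nitrogen and sulfur.
Solving gives x1 = 1, x3 = 0.5652.
Hence cost = 0.85·1 + 0.66·0.5652 = R$1.2230.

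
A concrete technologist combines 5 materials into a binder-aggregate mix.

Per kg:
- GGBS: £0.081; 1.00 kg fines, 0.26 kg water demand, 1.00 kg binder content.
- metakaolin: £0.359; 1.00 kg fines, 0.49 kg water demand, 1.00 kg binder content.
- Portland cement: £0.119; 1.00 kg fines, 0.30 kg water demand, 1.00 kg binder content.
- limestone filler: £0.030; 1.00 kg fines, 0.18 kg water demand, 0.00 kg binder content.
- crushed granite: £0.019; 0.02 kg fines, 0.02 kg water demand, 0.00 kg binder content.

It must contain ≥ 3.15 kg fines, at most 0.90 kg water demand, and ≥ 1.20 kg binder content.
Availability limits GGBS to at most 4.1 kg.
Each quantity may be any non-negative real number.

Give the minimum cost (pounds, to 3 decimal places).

£0.156

This is a linear program. Let x1 = kg of GGBS, x2 = kg of metakaolin, x3 = kg of Portland cement, x4 = kg of limestone filler, x5 = kg of crushed granite.
min 0.081x1 + 0.359x2 + 0.119x3 + 0.03x4 + 0.019x5 subject to:
  1x1 + 1x2 + 1x3 + 1x4 + 0.02x5 ≥ 3.15   (fines)
  0.26x1 + 0.49x2 + 0.3x3 + 0.18x4 + 0.02x5 ≤ 0.9   (water demand)
  1x1 + 1x2 + 1x3 ≥ 1.2   (binder content)
  x1 ≤ 4.1
  x1, x2, x3, x4, x5 ≥ 0.
At the optimum only GGBS, limestone filler are positive (metakaolin, Portland cement, crushed granite = 0). Binding constraints: fines and binder content.
That vertex is x1 = 1.2, x4 = 1.95.
Objective = 0.081·1.2 + 0.03·1.95 = 0.15570.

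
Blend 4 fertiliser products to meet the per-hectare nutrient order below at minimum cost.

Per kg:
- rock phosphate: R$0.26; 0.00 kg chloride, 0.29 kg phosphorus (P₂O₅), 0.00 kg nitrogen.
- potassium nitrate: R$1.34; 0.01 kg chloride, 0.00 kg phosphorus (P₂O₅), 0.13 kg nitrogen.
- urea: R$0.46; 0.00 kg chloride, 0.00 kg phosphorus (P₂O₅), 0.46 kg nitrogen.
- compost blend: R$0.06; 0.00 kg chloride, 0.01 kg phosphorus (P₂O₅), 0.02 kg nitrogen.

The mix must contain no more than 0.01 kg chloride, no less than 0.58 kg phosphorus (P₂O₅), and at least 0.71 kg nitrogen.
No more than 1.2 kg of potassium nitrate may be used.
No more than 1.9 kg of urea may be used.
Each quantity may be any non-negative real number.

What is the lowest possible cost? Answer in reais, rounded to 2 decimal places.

R$1.23

Let x1 = kg of rock phosphate, x2 = kg of potassium nitrate, x3 = kg of urea, x4 = kg of compost blend.
Minimise 0.26x1 + 1.34x2 + 0.46x3 + 0.06x4 s.t.:
  0.01x2 ≤ 0.01   (chloride)
  0.29x1 + 0.01x4 ≥ 0.58   (phosphorus (P₂O₅))
  0.13x2 + 0.46x3 + 0.02x4 ≥ 0.71   (nitrogen)
  x2 ≤ 1.2
  x3 ≤ 1.9
  x1, x2, x3, x4 ≥ 0.
The minimum-cost mix takes nothing from potassium nitrate, compost blend — only rock phosphate, urea. Binding constraints: phosphorus (P₂O₅) and nitrogen.
Optimal quantities: rock phosphate = 2 kg, urea = 1.543 kg.
Objective = 0.26·2 + 0.46·1.543 = 1.2298.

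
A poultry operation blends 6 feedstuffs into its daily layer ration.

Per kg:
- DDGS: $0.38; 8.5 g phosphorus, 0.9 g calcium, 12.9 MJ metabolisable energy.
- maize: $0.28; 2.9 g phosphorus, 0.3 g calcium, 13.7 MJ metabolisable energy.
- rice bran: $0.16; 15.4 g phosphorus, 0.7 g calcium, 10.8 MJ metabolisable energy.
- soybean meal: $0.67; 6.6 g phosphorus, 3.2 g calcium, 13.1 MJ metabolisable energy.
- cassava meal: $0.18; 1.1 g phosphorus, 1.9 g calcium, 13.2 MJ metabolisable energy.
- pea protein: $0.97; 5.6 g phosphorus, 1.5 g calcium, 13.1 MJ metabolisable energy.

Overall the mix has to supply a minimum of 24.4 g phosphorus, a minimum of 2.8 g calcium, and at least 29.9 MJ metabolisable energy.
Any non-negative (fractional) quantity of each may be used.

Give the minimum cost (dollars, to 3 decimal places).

Let x1 = kg of DDGS, x2 = kg of maize, x3 = kg of rice bran, x4 = kg of soybean meal, x5 = kg of cassava meal, x6 = kg of pea protein.
Minimize 0.38x1 + 0.28x2 + 0.16x3 + 0.67x4 + 0.18x5 + 0.97x6 s.t.:
  8.5x1 + 2.9x2 + 15.4x3 + 6.6x4 + 1.1x5 + 5.6x6 ≥ 24.4   (phosphorus)
  0.9x1 + 0.3x2 + 0.7x3 + 3.2x4 + 1.9x5 + 1.5x6 ≥ 2.8   (calcium)
  12.9x1 + 13.7x2 + 10.8x3 + 13.1x4 + 13.2x5 + 13.1x6 ≥ 29.9   (metabolisable energy)
  x1, x2, x3, x4, x5, x6 ≥ 0.
The cheapest feasible vertex uses only rice bran, cassava meal; DDGS, maize, soybean meal, pea protein are not used. There the phosphorus and metabolisable energy constraints are tight.
Optimal quantities: rice bran = 1.511 kg, cassava meal = 1.029 kg.
Total cost: 0.16·1.511 + 0.18·1.029 = 0.42698.

$0.427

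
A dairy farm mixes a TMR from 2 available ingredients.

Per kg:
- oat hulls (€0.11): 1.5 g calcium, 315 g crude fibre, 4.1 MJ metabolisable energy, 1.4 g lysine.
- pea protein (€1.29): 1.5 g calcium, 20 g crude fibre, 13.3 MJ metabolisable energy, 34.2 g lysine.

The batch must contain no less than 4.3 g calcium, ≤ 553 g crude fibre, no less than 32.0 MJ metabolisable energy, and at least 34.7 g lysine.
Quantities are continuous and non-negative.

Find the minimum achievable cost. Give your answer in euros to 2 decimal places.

€2.63

Let x1 = kg of oat hulls, x2 = kg of pea protein.
Minimise 0.11x1 + 1.29x2 with:
  1.5x1 + 1.5x2 ≥ 4.3   (calcium)
  315x1 + 20x2 ≤ 553   (crude fibre)
  4.1x1 + 13.3x2 ≥ 32   (metabolisable energy)
  1.4x1 + 34.2x2 ≥ 34.7   (lysine)
  x1, x2 ≥ 0.
Both inputs are positive at the optimum. Binding constraints: crude fibre and metabolisable energy.
So oat hulls = 1.635 kg, pea protein = 1.902 kg.
Objective = 0.11·1.635 + 1.29·1.902 = 2.6334.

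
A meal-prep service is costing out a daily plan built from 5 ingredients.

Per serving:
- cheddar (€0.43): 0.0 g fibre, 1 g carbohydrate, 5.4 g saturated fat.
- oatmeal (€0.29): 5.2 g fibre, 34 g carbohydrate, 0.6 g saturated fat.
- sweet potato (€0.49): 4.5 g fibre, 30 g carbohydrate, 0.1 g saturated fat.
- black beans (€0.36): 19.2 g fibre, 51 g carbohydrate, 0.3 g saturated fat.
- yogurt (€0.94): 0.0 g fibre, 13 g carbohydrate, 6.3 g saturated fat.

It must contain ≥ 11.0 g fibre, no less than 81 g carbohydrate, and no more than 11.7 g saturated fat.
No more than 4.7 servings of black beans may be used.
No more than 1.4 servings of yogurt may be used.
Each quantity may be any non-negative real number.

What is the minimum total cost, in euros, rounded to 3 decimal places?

Let x1 = servings of cheddar, x2 = servings of oatmeal, x3 = servings of sweet potato, x4 = servings of black beans, x5 = servings of yogurt.
Minimise 0.43x1 + 0.29x2 + 0.49x3 + 0.36x4 + 0.94x5 subject to:
  5.2x2 + 4.5x3 + 19.2x4 ≥ 11   (fibre)
  1x1 + 34x2 + 30x3 + 51x4 + 13x5 ≥ 81   (carbohydrate)
  5.4x1 + 0.6x2 + 0.1x3 + 0.3x4 + 6.3x5 ≤ 11.7   (saturated fat)
  x4 ≤ 4.7
  x5 ≤ 1.4
  x1, x2, x3, x4, x5 ≥ 0.
At the optimum only black beans is positive (cheddar, oatmeal, sweet potato, yogurt = 0). Binding constraint: carbohydrate.
Solving gives x4 = 1.588.
Hence cost = 0.36·1.588 = €0.57168.

€0.572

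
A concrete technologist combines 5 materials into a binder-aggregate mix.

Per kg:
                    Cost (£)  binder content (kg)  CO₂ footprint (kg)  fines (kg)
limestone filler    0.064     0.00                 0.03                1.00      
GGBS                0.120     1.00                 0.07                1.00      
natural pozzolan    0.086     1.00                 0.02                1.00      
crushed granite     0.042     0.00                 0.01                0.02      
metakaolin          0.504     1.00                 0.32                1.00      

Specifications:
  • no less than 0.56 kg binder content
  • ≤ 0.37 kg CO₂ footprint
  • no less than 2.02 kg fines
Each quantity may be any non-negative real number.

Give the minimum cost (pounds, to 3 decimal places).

£0.142

This is a linear program. Let x1 = kg of limestone filler, x2 = kg of GGBS, x3 = kg of natural pozzolan, x4 = kg of crushed granite, x5 = kg of metakaolin.
Minimise 0.064x1 + 0.12x2 + 0.086x3 + 0.042x4 + 0.504x5 with:
  1x2 + 1x3 + 1x5 ≥ 0.56   (binder content)
  0.03x1 + 0.07x2 + 0.02x3 + 0.01x4 + 0.32x5 ≤ 0.37   (CO₂ footprint)
  1x1 + 1x2 + 1x3 + 0.02x4 + 1x5 ≥ 2.02   (fines)
  x1, x2, x3, x4, x5 ≥ 0.
The cheapest feasible vertex uses only limestone filler, natural pozzolan; GGBS, crushed granite, metakaolin are not used. The binder content and fines requirements are met with equality.
So limestone filler = 1.46 kg, natural pozzolan = 0.56 kg.
Cost = 0.064·1.46 + 0.086·0.56 = 0.14160.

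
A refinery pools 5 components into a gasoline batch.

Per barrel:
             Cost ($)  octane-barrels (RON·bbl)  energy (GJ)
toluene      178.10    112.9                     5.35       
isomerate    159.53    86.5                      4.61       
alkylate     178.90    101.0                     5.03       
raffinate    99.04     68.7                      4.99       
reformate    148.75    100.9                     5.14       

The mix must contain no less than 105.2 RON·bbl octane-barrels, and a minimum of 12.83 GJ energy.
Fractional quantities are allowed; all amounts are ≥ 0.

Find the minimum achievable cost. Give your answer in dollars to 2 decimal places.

$254.65

Let x1 = barrels of toluene, x2 = barrels of isomerate, x3 = barrels of alkylate, x4 = barrels of raffinate, x5 = barrels of reformate.
Minimise 178.1x1 + 159.53x2 + 178.9x3 + 99.04x4 + 148.75x5 with:
  112.9x1 + 86.5x2 + 101x3 + 68.7x4 + 100.9x5 ≥ 105.2   (octane-barrels)
  5.35x1 + 4.61x2 + 5.03x3 + 4.99x4 + 5.14x5 ≥ 12.83   (energy)
  x1, x2, x3, x4, x5 ≥ 0.
At the optimum only raffinate is positive (toluene, isomerate, alkylate, reformate = 0). Binding constraint: energy.
Solving gives x4 = 2.57114.
Total cost: 99.04·2.57114 = 254.6457.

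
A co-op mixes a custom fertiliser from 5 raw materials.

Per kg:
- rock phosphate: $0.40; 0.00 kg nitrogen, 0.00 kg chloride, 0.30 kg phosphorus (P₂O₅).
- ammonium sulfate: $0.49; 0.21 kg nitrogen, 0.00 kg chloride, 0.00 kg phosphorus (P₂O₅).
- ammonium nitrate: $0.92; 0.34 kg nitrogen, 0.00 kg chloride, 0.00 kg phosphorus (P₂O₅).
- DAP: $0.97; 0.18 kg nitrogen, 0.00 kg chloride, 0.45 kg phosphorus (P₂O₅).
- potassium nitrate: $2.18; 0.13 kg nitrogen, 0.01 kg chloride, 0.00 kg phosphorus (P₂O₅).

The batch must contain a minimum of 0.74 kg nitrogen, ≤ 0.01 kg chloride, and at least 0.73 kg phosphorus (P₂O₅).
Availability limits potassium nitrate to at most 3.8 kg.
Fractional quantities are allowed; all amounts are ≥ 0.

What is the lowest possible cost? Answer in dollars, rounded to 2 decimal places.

$2.62

Set it up as a linear program. Let x1 = kg of rock phosphate, x2 = kg of ammonium sulfate, x3 = kg of ammonium nitrate, x4 = kg of DAP, x5 = kg of potassium nitrate.
Minimise 0.4x1 + 0.49x2 + 0.92x3 + 0.97x4 + 2.18x5 with:
  0.21x2 + 0.34x3 + 0.18x4 + 0.13x5 ≥ 0.74   (nitrogen)
  0.01x5 ≤ 0.01   (chloride)
  0.3x1 + 0.45x4 ≥ 0.73   (phosphorus (P₂O₅))
  x5 ≤ 3.8
  x1, x2, x3, x4, x5 ≥ 0.
The minimum-cost mix takes nothing from rock phosphate, ammonium nitrate, potassium nitrate — only ammonium sulfate, DAP. Binding constraints: nitrogen and phosphorus (P₂O₅).
Optimal quantities: ammonium sulfate = 2.133 kg, DAP = 1.622 kg.
Cost = 0.49·2.133 + 0.97·1.622 = 2.6185.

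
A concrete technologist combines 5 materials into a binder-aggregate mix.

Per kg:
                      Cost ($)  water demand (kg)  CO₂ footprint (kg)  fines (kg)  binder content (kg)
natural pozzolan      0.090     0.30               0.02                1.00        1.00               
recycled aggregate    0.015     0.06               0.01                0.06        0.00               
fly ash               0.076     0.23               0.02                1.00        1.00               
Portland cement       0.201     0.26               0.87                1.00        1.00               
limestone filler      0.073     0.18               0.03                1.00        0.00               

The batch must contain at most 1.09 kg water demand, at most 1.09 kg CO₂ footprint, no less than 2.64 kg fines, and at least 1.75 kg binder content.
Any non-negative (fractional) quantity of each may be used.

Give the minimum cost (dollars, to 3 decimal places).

Set it up as a linear program. Let x1 = kg of natural pozzolan, x2 = kg of recycled aggregate, x3 = kg of fly ash, x4 = kg of Portland cement, x5 = kg of limestone filler.
min 0.09x1 + 0.015x2 + 0.076x3 + 0.201x4 + 0.073x5 with:
  0.3x1 + 0.06x2 + 0.23x3 + 0.26x4 + 0.18x5 ≤ 1.09   (water demand)
  0.02x1 + 0.01x2 + 0.02x3 + 0.87x4 + 0.03x5 ≤ 1.09   (CO₂ footprint)
  1x1 + 0.06x2 + 1x3 + 1x4 + 1x5 ≥ 2.64   (fines)
  1x1 + 1x3 + 1x4 ≥ 1.75   (binder content)
  x1, x2, x3, x4, x5 ≥ 0.
The cheapest feasible vertex uses only fly ash, limestone filler; natural pozzolan, recycled aggregate, Portland cement are not used. There the fines and binder content constraints are tight.
So fly ash = 1.75 kg, limestone filler = 0.89 kg.
Objective = 0.076·1.75 + 0.073·0.89 = 0.19797.

$0.198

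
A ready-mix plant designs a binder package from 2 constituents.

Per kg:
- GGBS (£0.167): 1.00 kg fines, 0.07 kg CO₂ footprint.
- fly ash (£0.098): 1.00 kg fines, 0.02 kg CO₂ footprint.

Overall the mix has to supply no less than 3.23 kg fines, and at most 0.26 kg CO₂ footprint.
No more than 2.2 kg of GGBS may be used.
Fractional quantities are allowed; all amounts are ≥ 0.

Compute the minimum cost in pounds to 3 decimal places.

Let x1 = kg of GGBS, x2 = kg of fly ash.
min 0.167x1 + 0.098x2 subject to:
  1x1 + 1x2 ≥ 3.23   (fines)
  0.07x1 + 0.02x2 ≤ 0.26   (CO₂ footprint)
  x1 ≤ 2.2
  x1, x2 ≥ 0.
At the optimum only fly ash is positive (GGBS = 0). There the fines constraint is tight.
That vertex is x2 = 3.23.
Objective = 0.098·3.23 = 0.31654.

£0.317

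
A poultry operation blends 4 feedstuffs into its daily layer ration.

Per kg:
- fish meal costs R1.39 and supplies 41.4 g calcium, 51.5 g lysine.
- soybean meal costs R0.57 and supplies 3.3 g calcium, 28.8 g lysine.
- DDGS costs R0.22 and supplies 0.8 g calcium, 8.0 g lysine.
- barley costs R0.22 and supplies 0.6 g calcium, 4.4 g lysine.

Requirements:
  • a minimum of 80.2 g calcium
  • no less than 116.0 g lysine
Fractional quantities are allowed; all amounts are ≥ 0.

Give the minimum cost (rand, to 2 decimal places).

Treat it as an LP. Let x1 = kg of fish meal, x2 = kg of soybean meal, x3 = kg of DDGS, x4 = kg of barley.
Minimize 1.39x1 + 0.57x2 + 0.22x3 + 0.22x4 subject to:
  41.4x1 + 3.3x2 + 0.8x3 + 0.6x4 ≥ 80.2   (calcium)
  51.5x1 + 28.8x2 + 8x3 + 4.4x4 ≥ 116   (lysine)
  x1, x2, x3, x4 ≥ 0.
The cheapest feasible vertex uses only fish meal, soybean meal; DDGS, barley are not used. The calcium and lysine requirements are met with equality.
So fish meal = 1.885 kg, soybean meal = 0.6574 kg.
Cost = 1.39·1.885 + 0.57·0.6574 = 2.9949.

R2.99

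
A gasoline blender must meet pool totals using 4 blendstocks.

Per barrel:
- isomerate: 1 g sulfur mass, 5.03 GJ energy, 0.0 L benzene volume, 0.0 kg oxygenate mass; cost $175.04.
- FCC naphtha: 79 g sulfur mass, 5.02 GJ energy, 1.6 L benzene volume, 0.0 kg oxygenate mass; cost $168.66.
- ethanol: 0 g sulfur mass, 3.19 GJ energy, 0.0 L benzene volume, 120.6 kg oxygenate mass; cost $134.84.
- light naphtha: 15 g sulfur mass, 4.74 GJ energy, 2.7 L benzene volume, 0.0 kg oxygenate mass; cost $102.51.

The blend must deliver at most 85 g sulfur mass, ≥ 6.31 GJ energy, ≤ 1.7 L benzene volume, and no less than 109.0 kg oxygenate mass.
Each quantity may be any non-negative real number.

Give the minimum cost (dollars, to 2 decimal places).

This is a linear program. Let x1 = barrels of isomerate, x2 = barrels of FCC naphtha, x3 = barrels of ethanol, x4 = barrels of light naphtha.
Minimise 175.04x1 + 168.66x2 + 134.84x3 + 102.51x4 s.t.:
  1x1 + 79x2 + 15x4 ≤ 85   (sulfur mass)
  5.03x1 + 5.02x2 + 3.19x3 + 4.74x4 ≥ 6.31   (energy)
  1.6x2 + 2.7x4 ≤ 1.7   (benzene volume)
  120.6x3 ≥ 109   (oxygenate mass)
  x1, x2, x3, x4 ≥ 0.
The minimum-cost mix takes nothing from FCC naphtha — only isomerate, ethanol, light naphtha. There the energy, benzene volume, oxygenate mass constraints are tight.
That vertex is x1 = 0.08795, x3 = 0.90381, x4 = 0.62963.
Cost = 175.04·0.08795 + 134.84·0.90381 + 102.51·0.62963 = 201.8079.

$201.81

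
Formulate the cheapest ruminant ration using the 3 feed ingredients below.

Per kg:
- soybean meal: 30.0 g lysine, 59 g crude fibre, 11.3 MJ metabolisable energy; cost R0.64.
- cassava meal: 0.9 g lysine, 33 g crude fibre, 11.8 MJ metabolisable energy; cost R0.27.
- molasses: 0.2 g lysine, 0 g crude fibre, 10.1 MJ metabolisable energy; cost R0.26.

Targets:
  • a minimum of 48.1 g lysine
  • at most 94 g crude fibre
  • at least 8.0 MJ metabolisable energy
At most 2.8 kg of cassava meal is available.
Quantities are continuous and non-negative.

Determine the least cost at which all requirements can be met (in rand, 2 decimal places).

R1.41

This is a linear program. Let x1 = kg of soybean meal, x2 = kg of cassava meal, x3 = kg of molasses.
Minimise 0.64x1 + 0.27x2 + 0.26x3 s.t.:
  30x1 + 0.9x2 + 0.2x3 ≥ 48.1   (lysine)
  59x1 + 33x2 ≤ 94   (crude fibre)
  11.3x1 + 11.8x2 + 10.1x3 ≥ 8   (metabolisable energy)
  x2 ≤ 2.8
  x1, x2, x3 ≥ 0.
The optimal basis is {soybean meal, molasses}; cassava meal drops out. Binding constraints: lysine and crude fibre.
That vertex is x1 = 1.593, x3 = 1.517.
Objective = 0.64·1.593 + 0.26·1.517 = 1.4139.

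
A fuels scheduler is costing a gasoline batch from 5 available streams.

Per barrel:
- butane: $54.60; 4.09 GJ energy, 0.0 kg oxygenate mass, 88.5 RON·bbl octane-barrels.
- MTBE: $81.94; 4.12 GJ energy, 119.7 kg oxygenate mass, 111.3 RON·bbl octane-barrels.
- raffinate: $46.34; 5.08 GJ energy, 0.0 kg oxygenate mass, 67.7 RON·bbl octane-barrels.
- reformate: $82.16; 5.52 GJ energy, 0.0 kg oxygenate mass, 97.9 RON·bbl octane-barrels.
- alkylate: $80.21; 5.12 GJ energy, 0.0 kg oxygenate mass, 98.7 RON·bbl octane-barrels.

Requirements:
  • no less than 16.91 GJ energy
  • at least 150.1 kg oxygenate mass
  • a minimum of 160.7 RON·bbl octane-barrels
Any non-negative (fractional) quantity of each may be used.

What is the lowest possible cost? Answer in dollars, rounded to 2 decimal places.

Let x1 = barrels of butane, x2 = barrels of MTBE, x3 = barrels of raffinate, x4 = barrels of reformate, x5 = barrels of alkylate.
Minimize 54.6x1 + 81.94x2 + 46.34x3 + 82.16x4 + 80.21x5 with:
  4.09x1 + 4.12x2 + 5.08x3 + 5.52x4 + 5.12x5 ≥ 16.91   (energy)
  119.7x2 ≥ 150.1   (oxygenate mass)
  88.5x1 + 111.3x2 + 67.7x3 + 97.9x4 + 98.7x5 ≥ 160.7   (octane-barrels)
  x1, x2, x3, x4, x5 ≥ 0.
The minimum-cost mix takes nothing from butane, reformate, alkylate — only MTBE, raffinate. Binding constraints: energy and oxygenate mass.
Optimal quantities: MTBE = 1.254 barrels, raffinate = 2.3117 barrels.
Cost = 81.94·1.254 + 46.34·2.3117 = 209.8769.

$209.88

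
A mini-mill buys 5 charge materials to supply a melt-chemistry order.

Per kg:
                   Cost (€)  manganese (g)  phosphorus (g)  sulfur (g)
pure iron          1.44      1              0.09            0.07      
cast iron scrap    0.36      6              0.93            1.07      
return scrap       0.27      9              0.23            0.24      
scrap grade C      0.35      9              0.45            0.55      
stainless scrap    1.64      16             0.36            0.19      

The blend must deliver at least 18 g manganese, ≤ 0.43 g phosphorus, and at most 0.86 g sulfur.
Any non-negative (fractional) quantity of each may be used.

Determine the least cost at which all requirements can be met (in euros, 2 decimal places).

€1.25

Treat it as an LP. Let x1 = kg of pure iron, x2 = kg of cast iron scrap, x3 = kg of return scrap, x4 = kg of scrap grade C, x5 = kg of stainless scrap.
Minimise 1.44x1 + 0.36x2 + 0.27x3 + 0.35x4 + 1.64x5 s.t.:
  1x1 + 6x2 + 9x3 + 9x4 + 16x5 ≥ 18   (manganese)
  0.09x1 + 0.93x2 + 0.23x3 + 0.45x4 + 0.36x5 ≤ 0.43   (phosphorus)
  0.07x1 + 1.07x2 + 0.24x3 + 0.55x4 + 0.19x5 ≤ 0.86   (sulfur)
  x1, x2, x3, x4, x5 ≥ 0.
The optimal basis is {return scrap, stainless scrap}; pure iron, cast iron scrap, scrap grade C drop out. Binding constraints: manganese and phosphorus.
Solving gives x3 = 0.9091, x5 = 0.6136.
Hence cost = 0.27·0.9091 + 1.64·0.6136 = €1.2518.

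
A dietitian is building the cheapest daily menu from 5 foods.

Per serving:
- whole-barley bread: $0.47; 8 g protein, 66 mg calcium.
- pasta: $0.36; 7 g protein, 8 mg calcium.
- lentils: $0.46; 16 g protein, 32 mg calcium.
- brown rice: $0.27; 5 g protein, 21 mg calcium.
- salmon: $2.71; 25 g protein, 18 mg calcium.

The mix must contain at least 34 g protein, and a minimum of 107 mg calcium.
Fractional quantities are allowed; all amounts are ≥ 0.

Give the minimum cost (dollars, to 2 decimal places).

$1.16

This is a linear program. Let x1 = servings of whole-barley bread, x2 = servings of pasta, x3 = servings of lentils, x4 = servings of brown rice, x5 = servings of salmon.
Minimize 0.47x1 + 0.36x2 + 0.46x3 + 0.27x4 + 2.71x5 s.t.:
  8x1 + 7x2 + 16x3 + 5x4 + 25x5 ≥ 34   (protein)
  66x1 + 8x2 + 32x3 + 21x4 + 18x5 ≥ 107   (calcium)
  x1, x2, x3, x4, x5 ≥ 0.
At the optimum only whole-barley bread, lentils are positive (pasta, brown rice, salmon = 0). Binding constraints: protein and calcium.
So whole-barley bread = 0.78 servings, lentils = 1.735 servings.
Total cost: 0.47·0.78 + 0.46·1.735 = 1.1647.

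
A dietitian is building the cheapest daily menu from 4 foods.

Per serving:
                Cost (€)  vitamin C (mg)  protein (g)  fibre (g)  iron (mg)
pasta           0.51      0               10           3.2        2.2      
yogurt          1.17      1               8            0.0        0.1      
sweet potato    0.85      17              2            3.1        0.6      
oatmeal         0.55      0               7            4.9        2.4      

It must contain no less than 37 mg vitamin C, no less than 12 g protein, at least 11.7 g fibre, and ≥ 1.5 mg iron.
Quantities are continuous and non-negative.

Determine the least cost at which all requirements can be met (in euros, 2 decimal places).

€2.42

Let x1 = servings of pasta, x2 = servings of yogurt, x3 = servings of sweet potato, x4 = servings of oatmeal.
Minimize 0.51x1 + 1.17x2 + 0.85x3 + 0.55x4 subject to:
  1x2 + 17x3 ≥ 37   (vitamin C)
  10x1 + 8x2 + 2x3 + 7x4 ≥ 12   (protein)
  3.2x1 + 3.1x3 + 4.9x4 ≥ 11.7   (fibre)
  2.2x1 + 0.1x2 + 0.6x3 + 2.4x4 ≥ 1.5   (iron)
  x1, x2, x3, x4 ≥ 0.
The minimum-cost mix takes nothing from yogurt — only pasta, sweet potato, oatmeal. There the vitamin C, protein, fibre constraints are tight.
Optimal quantities: pasta = 0.1053 servings, sweet potato = 2.176 servings, oatmeal = 0.9421 servings.
Total cost: 0.51·0.1053 + 0.85·2.176 + 0.55·0.9421 = 2.4215.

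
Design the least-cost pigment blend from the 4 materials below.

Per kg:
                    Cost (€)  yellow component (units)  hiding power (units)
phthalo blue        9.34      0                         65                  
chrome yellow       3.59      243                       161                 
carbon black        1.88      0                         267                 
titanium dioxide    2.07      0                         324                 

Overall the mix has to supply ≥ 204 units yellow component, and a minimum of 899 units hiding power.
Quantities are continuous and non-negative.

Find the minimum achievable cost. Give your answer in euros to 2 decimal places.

€7.89

This is a linear program. Let x1 = kg of phthalo blue, x2 = kg of chrome yellow, x3 = kg of carbon black, x4 = kg of titanium dioxide.
min 9.34x1 + 3.59x2 + 1.88x3 + 2.07x4 subject to:
  243x2 ≥ 204   (yellow component)
  65x1 + 161x2 + 267x3 + 324x4 ≥ 899   (hiding power)
  x1, x2, x3, x4 ≥ 0.
The optimal basis is {chrome yellow, titanium dioxide}; phthalo blue, carbon black drop out. There the yellow component and hiding power constraints are tight.
Solving gives x2 = 0.8395, x4 = 2.358.
Hence cost = 3.59·0.8395 + 2.07·2.358 = €7.8949.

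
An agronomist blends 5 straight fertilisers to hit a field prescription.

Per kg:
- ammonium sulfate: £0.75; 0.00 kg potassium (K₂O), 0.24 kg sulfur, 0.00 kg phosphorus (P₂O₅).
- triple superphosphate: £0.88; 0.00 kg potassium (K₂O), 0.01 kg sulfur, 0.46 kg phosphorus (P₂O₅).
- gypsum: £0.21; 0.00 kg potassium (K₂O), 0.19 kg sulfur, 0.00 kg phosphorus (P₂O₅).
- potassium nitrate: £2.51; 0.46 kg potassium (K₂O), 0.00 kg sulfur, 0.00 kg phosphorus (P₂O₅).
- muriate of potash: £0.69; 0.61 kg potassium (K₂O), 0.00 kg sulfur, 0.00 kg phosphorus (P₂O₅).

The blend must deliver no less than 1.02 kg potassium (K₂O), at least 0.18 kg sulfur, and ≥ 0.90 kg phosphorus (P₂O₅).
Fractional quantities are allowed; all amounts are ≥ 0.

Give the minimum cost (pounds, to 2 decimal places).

Treat it as an LP. Let x1 = kg of ammonium sulfate, x2 = kg of triple superphosphate, x3 = kg of gypsum, x4 = kg of potassium nitrate, x5 = kg of muriate of potash.
Minimise 0.75x1 + 0.88x2 + 0.21x3 + 2.51x4 + 0.69x5 with:
  0.46x4 + 0.61x5 ≥ 1.02   (potassium (K₂O))
  0.24x1 + 0.01x2 + 0.19x3 ≥ 0.18   (sulfur)
  0.46x2 ≥ 0.9   (phosphorus (P₂O₅))
  x1, x2, x3, x4, x5 ≥ 0.
The optimal basis is {triple superphosphate, gypsum, muriate of potash}; ammonium sulfate, potassium nitrate drop out. Binding constraints: potassium (K₂O), sulfur, phosphorus (P₂O₅).
Solving gives x2 = 1.957, x3 = 0.8444, x5 = 1.672.
Total cost: 0.88·1.957 + 0.21·0.8444 + 0.69·1.672 = 3.0532.

£3.05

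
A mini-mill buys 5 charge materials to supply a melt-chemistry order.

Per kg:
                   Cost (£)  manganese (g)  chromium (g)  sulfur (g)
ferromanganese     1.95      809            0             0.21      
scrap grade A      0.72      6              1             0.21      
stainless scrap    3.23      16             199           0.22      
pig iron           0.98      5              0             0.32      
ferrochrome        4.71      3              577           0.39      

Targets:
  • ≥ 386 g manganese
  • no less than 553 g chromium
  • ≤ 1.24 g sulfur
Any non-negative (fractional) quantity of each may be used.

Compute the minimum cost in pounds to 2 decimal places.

£5.44

Set it up as a linear program. Let x1 = kg of ferromanganese, x2 = kg of scrap grade A, x3 = kg of stainless scrap, x4 = kg of pig iron, x5 = kg of ferrochrome.
min 1.95x1 + 0.72x2 + 3.23x3 + 0.98x4 + 4.71x5 subject to:
  809x1 + 6x2 + 16x3 + 5x4 + 3x5 ≥ 386   (manganese)
  1x2 + 199x3 + 577x5 ≥ 553   (chromium)
  0.21x1 + 0.21x2 + 0.22x3 + 0.32x4 + 0.39x5 ≤ 1.24   (sulfur)
  x1, x2, x3, x4, x5 ≥ 0.
The optimal basis is {ferromanganese, ferrochrome}; scrap grade A, stainless scrap, pig iron drop out. The manganese and chromium requirements are met with equality.
That vertex is x1 = 0.4736, x5 = 0.9584.
Objective = 1.95·0.4736 + 4.71·0.9584 = 5.4376.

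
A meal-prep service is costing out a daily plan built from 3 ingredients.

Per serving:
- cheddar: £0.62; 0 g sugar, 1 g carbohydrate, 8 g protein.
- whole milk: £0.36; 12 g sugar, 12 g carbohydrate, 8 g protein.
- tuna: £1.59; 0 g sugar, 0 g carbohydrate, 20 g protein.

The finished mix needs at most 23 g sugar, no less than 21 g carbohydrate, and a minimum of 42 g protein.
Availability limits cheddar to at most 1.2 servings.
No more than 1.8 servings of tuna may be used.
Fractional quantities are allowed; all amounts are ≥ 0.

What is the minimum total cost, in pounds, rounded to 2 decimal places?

£2.79

Set it up as a linear program. Let x1 = servings of cheddar, x2 = servings of whole milk, x3 = servings of tuna.
min 0.62x1 + 0.36x2 + 1.59x3 with:
  12x2 ≤ 23   (sugar)
  1x1 + 12x2 ≥ 21   (carbohydrate)
  8x1 + 8x2 + 20x3 ≥ 42   (protein)
  x1 ≤ 1.2
  x3 ≤ 1.8
  x1, x2, x3 ≥ 0.
All 3 inputs are positive at the optimum. Binding constraints: sugar, protein, the cheddar cap.
Optimal quantities: cheddar = 1.2 servings, whole milk = 1.917 servings, tuna = 0.8533 servings.
Objective = 0.62·1.2 + 0.36·1.917 + 1.59·0.8533 = 2.7909.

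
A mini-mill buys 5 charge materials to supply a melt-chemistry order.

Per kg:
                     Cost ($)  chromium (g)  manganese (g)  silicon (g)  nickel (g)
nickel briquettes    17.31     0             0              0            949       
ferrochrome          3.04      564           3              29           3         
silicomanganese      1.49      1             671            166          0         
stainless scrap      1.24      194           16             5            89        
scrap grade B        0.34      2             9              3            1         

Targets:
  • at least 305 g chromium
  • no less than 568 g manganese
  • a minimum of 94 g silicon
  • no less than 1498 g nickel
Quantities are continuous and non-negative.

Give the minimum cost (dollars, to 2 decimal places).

$21.53

Let x1 = kg of nickel briquettes, x2 = kg of ferrochrome, x3 = kg of silicomanganese, x4 = kg of stainless scrap, x5 = kg of scrap grade B.
Minimise 17.31x1 + 3.04x2 + 1.49x3 + 1.24x4 + 0.34x5 subject to:
  564x2 + 1x3 + 194x4 + 2x5 ≥ 305   (chromium)
  3x2 + 671x3 + 16x4 + 9x5 ≥ 568   (manganese)
  29x2 + 166x3 + 5x4 + 3x5 ≥ 94   (silicon)
  949x1 + 3x2 + 89x4 + 1x5 ≥ 1498   (nickel)
  x1, x2, x3, x4, x5 ≥ 0.
The minimum-cost mix takes nothing from nickel briquettes, ferrochrome, scrap grade B — only silicomanganese, stainless scrap. There the manganese and nickel constraints are tight.
So silicomanganese = 0.4452 kg, stainless scrap = 16.83 kg.
Hence cost = 1.49·0.4452 + 1.24·16.83 = $21.5325.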